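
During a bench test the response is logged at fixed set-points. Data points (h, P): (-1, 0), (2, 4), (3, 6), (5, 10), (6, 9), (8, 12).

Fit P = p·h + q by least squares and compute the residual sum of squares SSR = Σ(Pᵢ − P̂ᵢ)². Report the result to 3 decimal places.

SSR = 3.626

The normal system MᵀM·[p, q]ᵀ = MᵀP is [[139, 23]; [23, 6]]·[p, q]ᵀ = [226, 41]ᵀ.
Eliminating q: 6·(row 1) − 23·(row 2) gives 305·p = 6·226 − 23·41 = 413, so p = 413/305.
Then q = (41 − 23·(413/305))/6 = 501/305.
Residuals: -88/305, -107/305, 18/61, 484/305, -234/305, -29/61; SSR = 1106/305.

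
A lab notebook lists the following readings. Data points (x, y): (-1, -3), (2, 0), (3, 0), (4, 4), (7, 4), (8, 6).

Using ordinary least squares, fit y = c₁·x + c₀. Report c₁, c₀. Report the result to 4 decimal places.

c₁ = 0.9635, c₀ = -1.8602

Forming AᵀA = [[143, 23]; [23, 6]] and Aᵀy = [95, 11]ᵀ gives AᵀA·[c₁, c₀]ᵀ = Aᵀy.
Δ = 143·6 − 23² = 329.
c₁ = (95·6 − 23·11)/329 = 317/329; c₀ = (143·11 − 23·95)/329 = -612/329.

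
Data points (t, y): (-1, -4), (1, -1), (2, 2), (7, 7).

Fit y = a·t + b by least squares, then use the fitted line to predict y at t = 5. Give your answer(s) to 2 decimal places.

Setting ∂/∂a … = 0 gives: 55·a + 9·b = 56;  9·a + 4·b = 4.
(Σt·t = 55, Σt = 9, Σ1 = 4, Σt·y = 56, Σy = 4.)
Eliminating b: 4·(row 1) − 9·(row 2) gives 139·a = 4·56 − 9·4 = 188, so a = 188/139.
Then b = (4 − 9·(188/139))/4 = -284/139.
At t = 5: ŷ = (188/139)·(5) + (-284/139)·(1) = 656/139.

ŷ = 4.72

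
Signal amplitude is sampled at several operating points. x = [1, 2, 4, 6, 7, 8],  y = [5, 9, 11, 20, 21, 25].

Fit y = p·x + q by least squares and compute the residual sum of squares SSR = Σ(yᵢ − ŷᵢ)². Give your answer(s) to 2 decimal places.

SSR = 8.92

MᵀM·[p, q]ᵀ = Mᵀy reads: 170·p + 28·q = 534;  28·p + 6·q = 91.
Δ = 170·6 − 28² = 236.
p = (534·6 − 28·91)/236 = 164/59; q = (170·91 − 28·534)/236 = 259/118.
Residuals: 3/118, 147/118, -273/118, 133/118, -77/118, 67/118; SSR = 1053/118.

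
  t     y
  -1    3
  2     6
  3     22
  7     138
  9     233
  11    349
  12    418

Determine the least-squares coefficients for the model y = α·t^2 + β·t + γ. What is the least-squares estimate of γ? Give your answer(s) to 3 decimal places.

Forming MᵀM = [[44437, 4165, 409]; [4165, 409, 43]; [409, 43, 7]] and Mᵀy = [128281, 11993, 1169]ᵀ gives MᵀM·[α, β, γ]ᵀ = Mᵀy.
Row-reducing yields α = 61339/20361, β = -23402/20361, γ = -3628/1851.

γ = -1.960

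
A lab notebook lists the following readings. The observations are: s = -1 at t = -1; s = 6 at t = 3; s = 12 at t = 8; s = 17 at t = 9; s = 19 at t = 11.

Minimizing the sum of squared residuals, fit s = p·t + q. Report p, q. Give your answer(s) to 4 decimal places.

The normal system MᵀM·[p, q]ᵀ = Mᵀs is [[276, 30]; [30, 5]]·[p, q]ᵀ = [477, 53]ᵀ.
det = 276·5 − 30² = 480.
p = (477·5 − 30·53)/480 = 53/32; q = (276·53 − 30·477)/480 = 53/80.

p = 1.6563, q = 0.6625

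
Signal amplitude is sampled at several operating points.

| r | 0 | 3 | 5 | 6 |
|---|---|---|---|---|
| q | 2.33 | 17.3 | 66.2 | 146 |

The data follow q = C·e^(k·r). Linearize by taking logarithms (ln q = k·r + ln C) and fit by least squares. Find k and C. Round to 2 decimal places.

Let Y = ln q. Fitting Y = k·r + ln C by least squares:
Σr = 14.0000, Σ(r)² = 70.0000, Σln q = 12.8729, Σr·ln q = 59.4172.
Equations: 70.0000·k + 14.0000·ln C = 59.4172;  14.0000·k + 4·ln C = 12.8729.
Slope k = (n·Σr·ln q − Σr·Σln q)/(n·Σ(r)² − (Σr)²) = (4·59.4172 − 14.0000·12.8729)/84.0000 = 0.68391; ln C = (Σln q − k·Σr)/n = 0.82452, so C = exp(0.82452) = 2.28080.

k = 0.68, C = 2.28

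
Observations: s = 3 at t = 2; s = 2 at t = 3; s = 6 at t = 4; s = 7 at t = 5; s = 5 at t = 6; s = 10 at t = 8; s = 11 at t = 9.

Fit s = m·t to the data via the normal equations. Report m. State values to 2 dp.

The normal system MᵀM·[m]ᵀ = Mᵀs is [[235]]·[m]ᵀ = [280]ᵀ.
m = 280/235 = 1.19149.

m = 1.19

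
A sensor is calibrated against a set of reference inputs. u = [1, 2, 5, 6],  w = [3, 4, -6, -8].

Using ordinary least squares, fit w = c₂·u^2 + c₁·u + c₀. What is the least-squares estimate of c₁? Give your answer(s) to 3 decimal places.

c₁ = 0.125

The normal system XᵀX·[c₂, c₁, c₀]ᵀ = Xᵀw is [[1938, 350, 66]; [350, 66, 14]; [66, 14, 4]]·[c₂, c₁, c₀]ᵀ = [-419, -67, -7]ᵀ.
Row-reducing yields c₂ = -3/8, c₁ = 1/8, c₀ = 4.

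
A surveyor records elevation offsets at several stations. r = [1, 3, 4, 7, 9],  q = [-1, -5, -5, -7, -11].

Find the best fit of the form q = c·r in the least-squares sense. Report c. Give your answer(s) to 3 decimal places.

c = -1.179

The normal equations are: 156·c = -184.
c = (-184)/156 = -1.17949.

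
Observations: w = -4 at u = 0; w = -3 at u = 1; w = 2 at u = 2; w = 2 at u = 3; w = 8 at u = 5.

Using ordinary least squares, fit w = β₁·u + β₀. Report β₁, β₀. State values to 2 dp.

The normal equations are: 39·β₁ + 11·β₀ = 47;  11·β₁ + 5·β₀ = 5.
Eliminating β₀: 5·(row 1) − 11·(row 2) gives 74·β₁ = 5·47 − 11·5 = 180, so β₁ = 90/37.
Then β₀ = (5 − 11·(90/37))/5 = -161/37.

β₁ = 2.43, β₀ = -4.35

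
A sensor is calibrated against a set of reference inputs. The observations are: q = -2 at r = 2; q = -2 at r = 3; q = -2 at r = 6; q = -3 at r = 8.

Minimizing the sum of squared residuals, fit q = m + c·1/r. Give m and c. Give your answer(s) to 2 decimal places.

m = -2.75, c = 1.77

Compute the Gram sums: Σ1 = 4, Σ1/r = 9/8, Σ1/r·1/r = 233/576.
Right-hand side: Σq = -9, Σ1/r·q = -19/8.
Normal equations: [[4, 9/8]; [9/8, 233/576]]·[m, c]ᵀ = [-9, -19/8]ᵀ.
Δ = 4·(233/576) − (9/8)² = 203/576.
m = ((-9)·(233/576) − (9/8)·(-19/8))/(203/576) = -558/203; c = (4·(-19/8) − (9/8)·(-9))/(203/576) = 360/203.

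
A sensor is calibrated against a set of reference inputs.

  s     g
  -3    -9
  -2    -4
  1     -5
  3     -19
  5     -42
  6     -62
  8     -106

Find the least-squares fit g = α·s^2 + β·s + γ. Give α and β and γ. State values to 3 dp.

Setting ∂/∂α … = 0 gives: 6196·α + 846·β + 148·γ = -10339;  846·α + 148·β + 18·γ = -1457;  148·α + 18·β + 7·γ = -247.
Inverting the 3×3 Gram matrix, [α, β, γ]ᵀ = [-160915/111206, -162229/111206, -52310/55603]ᵀ.

α = -1.447, β = -1.459, γ = -0.941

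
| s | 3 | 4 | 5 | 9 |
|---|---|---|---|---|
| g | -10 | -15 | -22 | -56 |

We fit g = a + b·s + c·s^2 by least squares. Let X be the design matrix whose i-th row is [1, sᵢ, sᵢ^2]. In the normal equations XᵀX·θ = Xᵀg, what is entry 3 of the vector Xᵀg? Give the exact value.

-5416

Entry 3 ↔ basis s^2, so (Xᵀg)_{3} = Σᵢ (s^2)·gᵢ = (9)·(-10) + (16)·(-15) + (25)·(-22) + (81)·(-56) = -5416.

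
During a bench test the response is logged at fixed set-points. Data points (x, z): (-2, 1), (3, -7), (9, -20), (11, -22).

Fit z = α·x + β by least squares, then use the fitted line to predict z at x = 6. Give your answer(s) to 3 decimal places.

Forming MᵀM = [[215, 21]; [21, 4]] and Mᵀz = [-445, -48]ᵀ gives MᵀM·[α, β]ᵀ = Mᵀz.
Δ = 215·4 − 21² = 419.
α = ((-445)·4 − 21·(-48))/419 = -772/419; β = (215·(-48) − 21·(-445))/419 = -975/419.
At x = 6: ẑ = (-772/419)·(6) + (-975/419)·(1) = -5607/419.

ẑ = -13.382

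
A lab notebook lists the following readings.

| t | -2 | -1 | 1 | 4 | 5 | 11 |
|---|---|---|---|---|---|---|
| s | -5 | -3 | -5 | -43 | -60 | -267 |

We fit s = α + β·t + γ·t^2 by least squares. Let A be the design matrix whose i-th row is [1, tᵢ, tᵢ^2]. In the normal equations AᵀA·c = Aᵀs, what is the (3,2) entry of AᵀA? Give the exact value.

1512

Row 3 ↔ basis t^2, column 2 ↔ basis t, so (AᵀA)_{3,2} = Σᵢ (t^2)·(t) = (4)·(-2) + (1)·(-1) + (1)·(1) + (16)·(4) + (25)·(5) + (121)·(11) = 1512.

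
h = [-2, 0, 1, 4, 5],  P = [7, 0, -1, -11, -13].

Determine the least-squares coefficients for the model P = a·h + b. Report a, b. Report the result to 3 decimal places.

With design matrix X, XᵀX = [[46, 8]; [8, 5]] and XᵀP = [-124, -18]ᵀ.
Δ = 46·5 − 8² = 166.
a = ((-124)·5 − 8·(-18))/166 = -238/83; b = (46·(-18) − 8·(-124))/166 = 82/83.

a = -2.867, b = 0.988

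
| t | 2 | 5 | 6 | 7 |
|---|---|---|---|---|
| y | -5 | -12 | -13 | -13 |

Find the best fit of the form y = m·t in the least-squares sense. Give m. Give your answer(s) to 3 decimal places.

m = -2.096

Sums needed: Σt·t = 114.
Moment sums: Σt·y = -239.
MᵀM·[m]ᵀ = Mᵀy becomes [[114]]·[m]ᵀ = [-239]ᵀ.
Hence m = -239 / 114 ≈ -2.09649.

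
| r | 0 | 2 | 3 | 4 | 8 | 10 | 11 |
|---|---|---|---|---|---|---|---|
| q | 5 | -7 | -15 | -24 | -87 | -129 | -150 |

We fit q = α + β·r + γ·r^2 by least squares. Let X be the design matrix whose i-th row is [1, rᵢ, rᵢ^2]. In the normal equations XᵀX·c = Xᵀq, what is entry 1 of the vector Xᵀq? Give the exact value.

-407

Entry 1 ↔ basis 1, so (Xᵀq)_{1} = Σᵢ qᵢ = (1)·(5) + (1)·(-7) + (1)·(-15) + (1)·(-24) + (1)·(-87) + (1)·(-129) + (1)·(-150) = -407.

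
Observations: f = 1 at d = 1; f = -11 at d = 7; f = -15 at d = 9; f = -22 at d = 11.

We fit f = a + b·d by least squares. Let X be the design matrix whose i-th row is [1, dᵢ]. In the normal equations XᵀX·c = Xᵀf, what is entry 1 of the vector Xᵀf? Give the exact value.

-47

Entry 1 ↔ basis 1, so (Xᵀf)_{1} = Σᵢ fᵢ = (1)·(1) + (1)·(-11) + (1)·(-15) + (1)·(-22) = -47.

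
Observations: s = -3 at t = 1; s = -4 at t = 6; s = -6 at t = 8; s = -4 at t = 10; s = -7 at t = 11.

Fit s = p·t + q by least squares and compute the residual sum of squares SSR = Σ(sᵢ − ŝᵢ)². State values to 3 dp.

SSR = 4.930

Entries of AᵀA: Σt·t = 322, Σt = 36, Σ1 = 5.
For Aᵀs: Σt·s = -192, Σs = -24.
Normal equations: [[322, 36]; [36, 5]]·[p, q]ᵀ = [-192, -24]ᵀ.
Eliminating q: 5·(row 1) − 36·(row 2) gives 314·p = 5·(-192) − 36·(-24) = -96, so p = -48/157.
Then q = ((-24) − 36·(-48/157))/5 = -408/157.
Residuals: -15/157, 68/157, -150/157, 260/157, -163/157; SSR = 774/157.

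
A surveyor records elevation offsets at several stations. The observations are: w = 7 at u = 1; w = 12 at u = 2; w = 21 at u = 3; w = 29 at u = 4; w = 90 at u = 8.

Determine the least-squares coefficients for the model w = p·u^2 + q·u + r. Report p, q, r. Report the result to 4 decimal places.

XᵀX·[p, q, r]ᵀ = Xᵀw reads: 4450·p + 612·q + 94·r = 6468;  612·p + 94·q + 18·r = 930;  94·p + 18·q + 5·r = 159.
(Σu^2·u^2 = 4450, Σu^2·u = 612, Σu^2 = 94, Σu·u = 94, Σu = 18, Σ1 = 5, Σu^2·w = 6468, Σu·w = 930, Σw = 159.)
Solving the 3×3 system (Gaussian elimination) gives p = 4677/4351, q = 498/229, r = 16371/4351.

p = 1.0749, q = 2.1747, r = 3.7626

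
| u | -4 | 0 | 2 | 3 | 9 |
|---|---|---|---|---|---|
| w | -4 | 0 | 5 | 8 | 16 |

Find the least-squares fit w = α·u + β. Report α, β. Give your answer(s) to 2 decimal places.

Setting ∂/∂α … = 0 gives: 110·α + 10·β = 194;  10·α + 5·β = 25.
(Σu·u = 110, Σu = 10, Σ1 = 5, Σu·w = 194, Σw = 25.)
Eliminating β: 5·(row 1) − 10·(row 2) gives 450·α = 5·194 − 10·25 = 720, so α = 8/5.
Then β = (25 − 10·(8/5))/5 = 9/5.

α = 1.60, β = 1.80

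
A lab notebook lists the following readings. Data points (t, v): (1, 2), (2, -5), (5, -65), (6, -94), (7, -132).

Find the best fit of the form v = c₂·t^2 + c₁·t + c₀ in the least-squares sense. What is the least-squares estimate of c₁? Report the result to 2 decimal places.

Entries of XᵀX: Σt^2·t^2 = 4339, Σt^2·t = 693, Σt^2 = 115, Σt·t = 115, Σt = 21, Σ1 = 5.
Right-hand side: Σt^2·v = -11495, Σt·v = -1821, Σv = -294.
Row-reducing yields c₂ = -2339/812, c₁ = 81/116, c₀ = 1835/406.

c₁ = 0.70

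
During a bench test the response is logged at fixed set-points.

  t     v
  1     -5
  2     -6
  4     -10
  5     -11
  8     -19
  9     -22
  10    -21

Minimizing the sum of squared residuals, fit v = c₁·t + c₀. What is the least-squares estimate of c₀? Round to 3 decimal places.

Forming XᵀX = [[291, 39]; [39, 7]] and Xᵀv = [-672, -94]ᵀ gives XᵀX·[c₁, c₀]ᵀ = Xᵀv.
Δ = 291·7 − 39² = 516.
c₁ = ((-672)·7 − 39·(-94))/516 = -173/86; c₀ = (291·(-94) − 39·(-672))/516 = -191/86.

c₀ = -2.221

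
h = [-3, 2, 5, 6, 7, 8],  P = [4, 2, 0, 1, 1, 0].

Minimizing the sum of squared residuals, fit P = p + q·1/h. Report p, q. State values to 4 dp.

With design matrix M, MᵀM = [[6, 673/840]; [673/840, 328049/705600]] and MᵀP = [8, -1/42]ᵀ.
Eliminating q: (328049/705600)·(row 1) − (673/840)·(row 2) gives (303073/141120)·p = (328049/705600)·8 − (673/840)·(-1/42) = 31403/8400, so p = 2637852/1515365.
Then q = ((-1/42) − (673/840)·(2637852/1515365))/(328049/705600) = -924672/303073.

p = 1.7407, q = -3.0510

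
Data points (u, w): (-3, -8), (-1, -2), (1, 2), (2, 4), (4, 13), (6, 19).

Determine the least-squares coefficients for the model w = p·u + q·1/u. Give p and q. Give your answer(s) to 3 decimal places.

Forming MᵀM = [[67, 6]; [6, 353/144]] and Mᵀw = [202, 181/12]ᵀ gives MᵀM·[p, q]ᵀ = Mᵀw.
Eliminating q: (353/144)·(row 1) − 6·(row 2) gives (18467/144)·p = (353/144)·202 − 6·(181/12) = 29137/72, so p = 58274/18467.
Then q = ((181/12) − 6·(58274/18467))/(353/144) = -29004/18467.

p = 3.156, q = -1.571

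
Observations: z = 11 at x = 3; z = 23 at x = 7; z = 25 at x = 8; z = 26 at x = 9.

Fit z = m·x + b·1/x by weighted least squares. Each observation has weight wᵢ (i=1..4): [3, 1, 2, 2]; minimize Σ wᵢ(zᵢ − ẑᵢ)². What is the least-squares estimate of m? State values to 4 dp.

MᵀWM·[m, b]ᵀ = MᵀWz reads: 366·m + 8·b = 1128;  8·m + (52033/127008)·b = 6631/252.
Eliminating b: (52033/127008)·(row 1) − 8·(row 2) gives (1819261/21168)·m = (52033/127008)·1128 − 8·(6631/252) = 1331543/5292, so m = 5326172/1819261.
Then b = ((6631/252) − 8·(5326172/1819261))/(52033/127008) = 12843432/1819261.

m = 2.9277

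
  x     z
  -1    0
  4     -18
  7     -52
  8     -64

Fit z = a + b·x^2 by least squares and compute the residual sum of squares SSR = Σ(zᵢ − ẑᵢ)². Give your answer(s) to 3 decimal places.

Entries of AᵀA: Σ1 = 4, Σx^2 = 130, Σx^2·x^2 = 6754.
For Aᵀz: Σz = -134, Σx^2·z = -6932.
So AᵀA·[a, b]ᵀ = Aᵀz: [[4, 130]; [130, 6754]]·[a, b]ᵀ = [-134, -6932]ᵀ.
det = 4·6754 − 130² = 10116.
a = ((-134)·6754 − 130·(-6932))/10116 = -323/843; b = (4·(-6932) − 130·(-134))/10116 = -859/843.
Residuals: 394/281, -369/281, -474/281, 449/281; SSR = 2554/281.

SSR = 9.089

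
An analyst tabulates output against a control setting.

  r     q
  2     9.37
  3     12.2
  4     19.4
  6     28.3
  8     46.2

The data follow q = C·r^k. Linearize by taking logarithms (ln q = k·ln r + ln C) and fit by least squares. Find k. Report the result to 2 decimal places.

k = 1.15

With ln qᵢ as the transformed response and ln rᵢ as the regressor:
Σln r = 7.0493, Σ(ln r)² = 11.1437, Σln q = 14.8801, Σln r·ln q = 22.3698.
Equations: 11.1437·k + 7.0493·ln C = 22.3698;  7.0493·k + 5·ln C = 14.8801.
Slope k = (n·Σln r·ln q − Σln r·Σln q)/(n·Σ(ln r)² − (Σln r)²) = (5·22.3698 − 7.0493·14.8801)/6.0265 = 1.15421; ln C = (Σln q − k·Σln r)/n = 1.34875.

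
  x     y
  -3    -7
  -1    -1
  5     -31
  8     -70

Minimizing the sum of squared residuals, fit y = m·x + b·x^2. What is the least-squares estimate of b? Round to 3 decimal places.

b = -0.999

Setting ∂/∂m … = 0 gives: 99·m + 609·b = -693;  609·m + 4803·b = -5319.
(Σx·x = 99, Σx·x^2 = 609, Σx^2·x^2 = 4803, Σx·y = -693, Σx^2·y = -5319.)
Eliminating b: 4803·(row 1) − 609·(row 2) gives 104616·m = 4803·(-693) − 609·(-5319) = -89208, so m = -1239/1453.
Then b = ((-5319) − 609·(-1239/1453))/4803 = -1452/1453.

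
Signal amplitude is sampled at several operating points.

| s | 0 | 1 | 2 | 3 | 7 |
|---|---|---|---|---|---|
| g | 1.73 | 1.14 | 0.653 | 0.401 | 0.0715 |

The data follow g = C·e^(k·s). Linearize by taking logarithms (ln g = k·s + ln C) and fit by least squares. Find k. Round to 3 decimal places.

With ln gᵢ as the transformed response and sᵢ as the regressor:
Σs = 13.0000, Σ(s)² = 63.0000, Σln g = -3.2989, Σs·ln g = -21.9291.
Normal system: [[63.0000, 13.0000]; [13.0000, 5]]·[k, ln C]ᵀ = [-21.9291, -3.2989]ᵀ.
Slope k = (n·Σs·ln g − Σs·Σln g)/(n·Σ(s)² − (Σs)²) = (5·-21.9291 − 13.0000·-3.2989)/146.0000 = -0.45726; ln C = (Σln g − k·Σs)/n = 0.52910.

k = -0.457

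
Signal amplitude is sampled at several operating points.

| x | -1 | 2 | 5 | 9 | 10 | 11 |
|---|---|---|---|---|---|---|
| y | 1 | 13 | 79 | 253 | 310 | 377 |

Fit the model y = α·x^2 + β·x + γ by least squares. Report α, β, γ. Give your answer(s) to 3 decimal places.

Sums needed: Σx^2·x^2 = 31844, Σx^2·x = 3192, Σx^2 = 332, Σx·x = 332, Σx = 36, Σ1 = 6.
For Mᵀy: Σx^2·y = 99138, Σx·y = 9944, Σy = 1033.
So MᵀM·[α, β, γ]ᵀ = Mᵀy: [[31844, 3192, 332]; [3192, 332, 36]; [332, 36, 6]]·[α, β, γ]ᵀ = [99138, 9944, 1033]ᵀ.
Row-reducing yields α = 70186/23045, β = 7253/9218, γ = -49679/46090.

α = 3.046, β = 0.787, γ = -1.078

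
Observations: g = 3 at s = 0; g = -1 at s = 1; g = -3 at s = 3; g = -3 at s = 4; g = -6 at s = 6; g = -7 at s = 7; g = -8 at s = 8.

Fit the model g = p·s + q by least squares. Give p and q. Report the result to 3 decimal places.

The normal system AᵀA·[p, q]ᵀ = Aᵀg is [[175, 29]; [29, 7]]·[p, q]ᵀ = [-171, -25]ᵀ.
Determinant 175·7 − 29² = 384.
p = ((-171)·7 − 29·(-25))/384 = -59/48; q = (175·(-25) − 29·(-171))/384 = 73/48.

p = -1.229, q = 1.521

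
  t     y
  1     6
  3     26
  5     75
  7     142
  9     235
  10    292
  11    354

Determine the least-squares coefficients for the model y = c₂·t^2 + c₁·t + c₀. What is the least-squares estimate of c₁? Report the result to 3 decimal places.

Entries of AᵀA: Σt^2·t^2 = 34310, Σt^2·t = 3556, Σt^2 = 386, Σt·t = 386, Σt = 46, Σ1 = 7.
And Σt^2·y = 100142, Σt·y = 10382, Σy = 1130.
Row-reducing yields c₂ = 268165/89481, c₁ = -105641/89481, c₀ = 117206/29827.

c₁ = -1.181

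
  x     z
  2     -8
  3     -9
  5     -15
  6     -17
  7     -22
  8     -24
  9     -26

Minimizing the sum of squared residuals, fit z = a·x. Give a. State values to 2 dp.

The normal system AᵀA·[a]ᵀ = Aᵀz is [[268]]·[a]ᵀ = [-800]ᵀ.
a = (-800)/268 = -2.98507.

a = -2.99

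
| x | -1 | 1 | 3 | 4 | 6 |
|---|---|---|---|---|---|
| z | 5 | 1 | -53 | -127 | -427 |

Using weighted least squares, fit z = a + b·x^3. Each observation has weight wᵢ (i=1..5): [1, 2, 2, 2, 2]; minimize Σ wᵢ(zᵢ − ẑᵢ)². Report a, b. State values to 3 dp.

MᵀWM·[a, b]ᵀ = MᵀWz reads: 9·a + 615·b = -1207;  615·a + 102965·b = -203585.
(Σwᵢ·1 = 9, Σwᵢ·x^3 = 615, Σwᵢ·x^3·x^3 = 102965, Σwᵢ·z = -1207, Σwᵢ·x^3·z = -203585.)
Eliminating b: 102965·(row 1) − 615·(row 2) gives 548460·a = 102965·(-1207) − 615·(-203585) = 926020, so a = 46301/27423.
Then b = ((-203585) − 615·(46301/27423))/102965 = -18166/9141.

a = 1.688, b = -1.987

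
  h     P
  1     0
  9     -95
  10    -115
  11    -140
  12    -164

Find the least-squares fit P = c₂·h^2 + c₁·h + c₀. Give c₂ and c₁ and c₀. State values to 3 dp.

AᵀA·[c₂, c₁, c₀]ᵀ = AᵀP reads: 51939·c₂ + 4789·c₁ + 447·c₀ = -59751;  4789·c₂ + 447·c₁ + 43·c₀ = -5513;  447·c₂ + 43·c₁ + 5·c₀ = -514.
Solving the 3×3 system (Gaussian elimination) gives c₂ = -2847/2758, c₁ = -4191/2758, c₀ = 503/197.

c₂ = -1.032, c₁ = -1.520, c₀ = 2.553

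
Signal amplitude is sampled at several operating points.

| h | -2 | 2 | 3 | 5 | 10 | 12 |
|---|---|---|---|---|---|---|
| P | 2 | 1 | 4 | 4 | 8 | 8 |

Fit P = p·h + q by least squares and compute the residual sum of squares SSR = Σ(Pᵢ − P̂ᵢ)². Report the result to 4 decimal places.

SSR = 6.4338

Setting ∂/∂p … = 0 gives: 286·p + 30·q = 206;  30·p + 6·q = 27.
Δ = 286·6 − 30² = 816.
p = (206·6 − 30·27)/816 = 71/136; q = (286·27 − 30·206)/816 = 257/136.
Residuals: 157/136, -263/136, 37/68, -1/2, 121/136, -21/136; SSR = 875/136.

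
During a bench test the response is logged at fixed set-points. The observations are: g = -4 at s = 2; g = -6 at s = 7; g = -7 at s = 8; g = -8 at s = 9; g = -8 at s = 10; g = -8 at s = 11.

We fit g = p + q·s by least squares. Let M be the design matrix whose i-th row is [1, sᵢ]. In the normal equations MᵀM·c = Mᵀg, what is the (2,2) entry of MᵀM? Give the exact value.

419

Row 2 ↔ basis s, column 2 ↔ basis s, so (MᵀM)_{2,2} = Σᵢ (s)·(s) = (2)·(2) + (7)·(7) + (8)·(8) + (9)·(9) + (10)·(10) + (11)·(11) = 419.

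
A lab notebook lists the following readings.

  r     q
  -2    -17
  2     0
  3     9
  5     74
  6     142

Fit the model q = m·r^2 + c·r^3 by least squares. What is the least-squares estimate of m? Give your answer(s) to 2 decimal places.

m = -2.06

The normal equations are: 2034·m + 11144·c = 6975;  11144·m + 63138·c = 40301.
(Σr^2·r^2 = 2034, Σr^2·r^3 = 11144, Σr^3·r^3 = 63138, Σr^2·q = 6975, Σr^3·q = 40301.)
Determinant 2034·63138 − 11144² = 4233956.
m = (6975·63138 − 11144·40301)/4233956 = -4363397/2116978; c = (2034·40301 − 11144·6975)/4233956 = 2121417/2116978.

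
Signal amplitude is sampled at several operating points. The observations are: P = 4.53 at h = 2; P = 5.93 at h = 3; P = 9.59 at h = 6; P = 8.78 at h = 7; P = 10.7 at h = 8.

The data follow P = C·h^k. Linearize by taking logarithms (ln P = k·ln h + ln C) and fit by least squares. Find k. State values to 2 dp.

k = 0.59

With ln Pᵢ as the transformed response and ln hᵢ as the regressor:
Over the data: Σln h = 7.6089, Σ(ln h)² = 13.0084, Σln P = 10.0942, Σln h·ln P = 16.2096.
Normal system: [[13.0084, 7.6089]; [7.6089, 5]]·[k, ln C]ᵀ = [16.2096, 10.0942]ᵀ.
Δ = 13.0084·5 − (7.6089)² = 7.1473; k = (16.2096·5 − 7.6089·10.0942)/7.1473 = 0.59360, ln C = (13.0084·10.0942 − 7.6089·16.2096)/7.1473 = 1.11551.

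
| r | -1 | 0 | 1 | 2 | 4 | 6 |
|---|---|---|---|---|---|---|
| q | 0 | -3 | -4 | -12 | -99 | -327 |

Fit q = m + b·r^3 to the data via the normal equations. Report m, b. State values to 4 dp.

m = -1.8851, b = -1.5059

Sums needed: Σ1 = 6, Σr^3 = 288, Σr^3·r^3 = 50818.
Moment sums: Σq = -445, Σr^3·q = -77068.
MᵀM·[m, b]ᵀ = Mᵀq becomes [[6, 288]; [288, 50818]]·[m, b]ᵀ = [-445, -77068]ᵀ.
det = 6·50818 − 288² = 221964.
m = ((-445)·50818 − 288·(-77068))/221964 = -209213/110982; b = (6·(-77068) − 288·(-445))/221964 = -27854/18497.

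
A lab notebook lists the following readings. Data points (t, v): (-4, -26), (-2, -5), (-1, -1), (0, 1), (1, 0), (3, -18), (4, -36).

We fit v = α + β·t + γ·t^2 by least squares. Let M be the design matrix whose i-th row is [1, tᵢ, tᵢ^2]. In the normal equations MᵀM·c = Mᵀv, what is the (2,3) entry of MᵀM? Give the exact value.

19

Row 2 ↔ basis t, column 3 ↔ basis t^2, so (MᵀM)_{2,3} = Σᵢ (t)·(t^2) = (-4)·(16) + (-2)·(4) + (-1)·(1) + (0)·(0) + (1)·(1) + (3)·(9) + (4)·(16) = 19.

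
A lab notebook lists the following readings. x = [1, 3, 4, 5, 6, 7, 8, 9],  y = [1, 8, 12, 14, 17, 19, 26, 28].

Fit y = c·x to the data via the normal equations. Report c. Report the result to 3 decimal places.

The normal system AᵀA·[c]ᵀ = Aᵀy is [[281]]·[c]ᵀ = [838]ᵀ.
Hence c = 838 / 281 ≈ 2.98221.

c = 2.982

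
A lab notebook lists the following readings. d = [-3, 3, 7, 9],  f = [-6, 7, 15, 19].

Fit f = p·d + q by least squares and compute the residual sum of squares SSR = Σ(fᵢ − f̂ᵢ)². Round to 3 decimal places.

Normal-equation sums: Σd·d = 148, Σd = 16, Σ1 = 4.
And Σd·f = 315, Σf = 35.
Eliminating q: 4·(row 1) − 16·(row 2) gives 336·p = 4·315 − 16·35 = 700, so p = 25/12.
Then q = (35 − 16·(25/12))/4 = 5/12.
Residuals: -1/6, 1/3, 0, -1/6; SSR = 1/6.

SSR = 0.167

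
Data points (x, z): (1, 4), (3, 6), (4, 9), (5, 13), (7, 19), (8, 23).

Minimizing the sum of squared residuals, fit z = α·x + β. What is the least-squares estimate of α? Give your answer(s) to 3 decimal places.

α = 2.840

The normal equations are: 164·α + 28·β = 440;  28·α + 6·β = 74.
Δ = 164·6 − 28² = 200.
α = (440·6 − 28·74)/200 = 71/25; β = (164·74 − 28·440)/200 = -23/25.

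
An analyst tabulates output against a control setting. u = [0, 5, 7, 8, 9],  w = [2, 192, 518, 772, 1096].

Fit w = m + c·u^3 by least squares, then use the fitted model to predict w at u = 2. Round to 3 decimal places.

Setting ∂/∂m … = 0 gives: 5·m + 1709·c = 2580;  1709·m + 926859·c = 1395922.
(Σ1 = 5, Σu^3 = 1709, Σu^3·u^3 = 926859, Σw = 2580, Σu^3·w = 1395922.)
Δ = 5·926859 − 1709² = 1713614.
m = (2580·926859 − 1709·1395922)/1713614 = 2832761/856807; c = (5·1395922 − 1709·2580)/1713614 = 1285195/856807.
At u = 2: ŵ = (2832761/856807)·(1) + (1285195/856807)·(8) = 13114321/856807.

ŵ = 15.306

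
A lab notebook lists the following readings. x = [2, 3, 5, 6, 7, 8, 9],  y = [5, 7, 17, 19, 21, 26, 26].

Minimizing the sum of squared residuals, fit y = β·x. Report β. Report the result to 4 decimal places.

Normal-equation sums: Σx·x = 268.
For Aᵀy: Σx·y = 819.
Hence β = 819 / 268 ≈ 3.05597.

β = 3.0560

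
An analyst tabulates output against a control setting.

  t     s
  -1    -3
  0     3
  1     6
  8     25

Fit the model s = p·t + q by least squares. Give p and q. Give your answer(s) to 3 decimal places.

Normal-equation sums: Σt·t = 66, Σt = 8, Σ1 = 4.
For Mᵀs: Σt·s = 209, Σs = 31.
det = 66·4 − 8² = 200.
p = (209·4 − 8·31)/200 = 147/50; q = (66·31 − 8·209)/200 = 187/100.

p = 2.940, q = 1.870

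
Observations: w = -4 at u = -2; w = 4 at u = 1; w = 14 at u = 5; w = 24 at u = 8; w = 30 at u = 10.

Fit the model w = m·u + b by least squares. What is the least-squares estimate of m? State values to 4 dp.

Normal-equation sums: Σu·u = 194, Σu = 22, Σ1 = 5.
For Mᵀw: Σu·w = 574, Σw = 68.
Determinant 194·5 − 22² = 486.
m = (574·5 − 22·68)/486 = 229/81; b = (194·68 − 22·574)/486 = 94/81.

m = 2.8272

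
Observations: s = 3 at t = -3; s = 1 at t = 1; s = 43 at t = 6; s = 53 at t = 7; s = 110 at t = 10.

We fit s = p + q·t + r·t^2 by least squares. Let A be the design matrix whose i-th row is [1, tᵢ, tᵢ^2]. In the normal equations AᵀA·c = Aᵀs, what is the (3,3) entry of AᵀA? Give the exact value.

Row 3 ↔ basis t^2, column 3 ↔ basis t^2, so (AᵀA)_{3,3} = Σᵢ (t^2)·(t^2) = (9)·(9) + (1)·(1) + (36)·(36) + (49)·(49) + (100)·(100) = 13779.

13779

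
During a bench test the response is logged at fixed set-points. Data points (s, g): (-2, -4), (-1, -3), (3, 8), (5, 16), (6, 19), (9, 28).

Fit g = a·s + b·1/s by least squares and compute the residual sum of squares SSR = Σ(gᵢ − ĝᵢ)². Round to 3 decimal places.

SSR = 5.399

From the data, Σs·s = 156, Σs·1/s = 6, Σ1/s·1/s = 5837/4050.
Moment sums: Σs·g = 481, Σ1/s·g = 1543/90.
MᵀM·[a, b]ᵀ = Mᵀg becomes [[156, 6]; [6, 5837/4050]]·[a, b]ᵀ = [481, 1543/90]ᵀ.
Δ = 156·(5837/4050) − 6² = 127462/675.
a = (481·(5837/4050) − 6·(1543/90))/(127462/675) = 2390987/764772; b = (156·(1543/90) − 6·481)/(127462/675) = -71370/63731.
Residuals: 647333/382386, -759769/764772, -256435/254924, 452705/764772, 54581/127462, -3369/254924; SSR = 4128721/764772.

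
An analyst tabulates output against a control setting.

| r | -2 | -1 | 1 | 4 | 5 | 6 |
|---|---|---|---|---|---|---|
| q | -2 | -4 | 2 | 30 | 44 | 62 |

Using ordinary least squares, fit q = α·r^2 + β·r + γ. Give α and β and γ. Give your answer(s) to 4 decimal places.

From the data, Σr^2·r^2 = 2195, Σr^2·r = 397, Σr^2 = 83, Σr·r = 83, Σr = 13, Σ1 = 6.
And Σr^2·q = 3802, Σr·q = 722, Σq = 132.
Normal equations: [[2195, 397, 83]; [397, 83, 13]; [83, 13, 6]]·[α, β, γ]ᵀ = [3802, 722, 132]ᵀ.
Inverting the 3×3 Gram matrix, [α, β, γ]ᵀ = [6833/5120, 13649/5120, -179/80]ᵀ.

α = 1.3346, β = 2.6658, γ = -2.2375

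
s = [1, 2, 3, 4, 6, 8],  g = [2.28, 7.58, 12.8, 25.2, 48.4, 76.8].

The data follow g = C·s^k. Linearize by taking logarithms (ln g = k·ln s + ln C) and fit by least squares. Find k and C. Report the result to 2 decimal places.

With ln gᵢ as the transformed response and ln sᵢ as the regressor:
Σln s = 7.0493, Σ(ln s)² = 11.1437, Σln g = 16.8467, Σln s·ln g = 24.6566.
Equations: 11.1437·k + 7.0493·ln C = 24.6566;  7.0493·k + 6·ln C = 16.8467.
Slope k = (n·Σln s·ln g − Σln s·Σln g)/(n·Σ(ln s)² − (Σln s)²) = (6·24.6566 − 7.0493·16.8467)/17.1702 = 1.69964; ln C = (Σln g − k·Σln s)/n = 0.81092, so C = exp(0.81092) = 2.24998.

k = 1.70, C = 2.25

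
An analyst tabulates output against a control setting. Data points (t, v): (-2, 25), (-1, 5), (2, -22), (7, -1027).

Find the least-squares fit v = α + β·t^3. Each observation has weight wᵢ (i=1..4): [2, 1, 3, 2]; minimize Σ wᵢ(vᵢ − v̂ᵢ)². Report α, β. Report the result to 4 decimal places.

α = 1.6566, β = -2.9989

Forming XᵀWX = [[8, 693]; [693, 235619]] and XᵀWv = [-2065, -705455]ᵀ gives XᵀWX·[α, β]ᵀ = XᵀWv.
Eliminating β: 235619·(row 1) − 693·(row 2) gives 1404703·α = 235619·(-2065) − 693·(-705455) = 2327080, so α = 2327080/1404703.
Then β = ((-705455) − 693·(2327080/1404703))/235619 = -4212595/1404703.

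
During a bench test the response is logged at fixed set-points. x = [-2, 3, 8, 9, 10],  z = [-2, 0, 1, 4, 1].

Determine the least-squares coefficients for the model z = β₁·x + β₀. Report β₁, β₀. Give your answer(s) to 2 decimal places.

Compute the Gram sums: Σx·x = 258, Σx = 28, Σ1 = 5.
Right-hand side: Σx·z = 58, Σz = 4.
MᵀM·[β₁, β₀]ᵀ = Mᵀz becomes [[258, 28]; [28, 5]]·[β₁, β₀]ᵀ = [58, 4]ᵀ.
Eliminating β₀: 5·(row 1) − 28·(row 2) gives 506·β₁ = 5·58 − 28·4 = 178, so β₁ = 89/253.
Then β₀ = (4 − 28·(89/253))/5 = -296/253.

β₁ = 0.35, β₀ = -1.17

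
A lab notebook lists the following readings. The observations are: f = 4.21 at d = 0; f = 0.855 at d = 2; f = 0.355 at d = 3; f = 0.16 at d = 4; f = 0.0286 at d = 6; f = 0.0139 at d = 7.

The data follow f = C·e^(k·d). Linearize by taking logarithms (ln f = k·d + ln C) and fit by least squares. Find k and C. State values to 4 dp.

Linearized form: ln f = k·d + ln C. From the 6 transformed points,
Over the data: Σd = 22.0000, Σ(d)² = 114.0000, Σln f = -9.4176, Σd·ln f = -62.0077.
Normal system: [[114.0000, 22.0000]; [22.0000, 6]]·[k, ln C]ᵀ = [-62.0077, -9.4176]ᵀ.
Δ = 114.0000·6 − (22.0000)² = 200.0000; k = (-62.0077·6 − 22.0000·-9.4176)/200.0000 = -0.82429, ln C = (114.0000·-9.4176 − 22.0000·-62.0077)/200.0000 = 1.45280, so C = exp(1.45280) = 4.27507.

k = -0.8243, C = 4.2751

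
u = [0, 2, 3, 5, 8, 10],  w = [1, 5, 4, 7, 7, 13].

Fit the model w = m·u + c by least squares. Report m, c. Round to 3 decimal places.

Normal-equation sums: Σu·u = 202, Σu = 28, Σ1 = 6.
And Σu·w = 243, Σw = 37.
So XᵀX·[m, c]ᵀ = Xᵀw: [[202, 28]; [28, 6]]·[m, c]ᵀ = [243, 37]ᵀ.
Δ = 202·6 − 28² = 428.
m = (243·6 − 28·37)/428 = 211/214; c = (202·37 − 28·243)/428 = 335/214.

m = 0.986, c = 1.565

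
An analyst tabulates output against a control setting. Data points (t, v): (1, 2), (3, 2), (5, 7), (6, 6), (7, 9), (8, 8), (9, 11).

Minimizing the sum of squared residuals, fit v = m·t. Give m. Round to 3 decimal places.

The normal equations are: 265·m = 305.
(Σt·t = 265, Σt·v = 305.)
Hence m = 305 / 265 ≈ 1.15094.

m = 1.151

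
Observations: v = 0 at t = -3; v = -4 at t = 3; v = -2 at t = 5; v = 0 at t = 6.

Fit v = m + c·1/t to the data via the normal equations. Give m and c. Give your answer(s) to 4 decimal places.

Setting ∂/∂m … = 0 gives: 4·m + (11/30)·c = -6;  (11/30)·m + (29/100)·c = -26/15.
(Σ1 = 4, Σ1/t = 11/30, Σ1/t·1/t = 29/100, Σv = -6, Σ1/t·v = -26/15.)
Eliminating c: (29/100)·(row 1) − (11/30)·(row 2) gives (923/900)·m = (29/100)·(-6) − (11/30)·(-26/15) = -497/450, so m = -14/13.
Then c = ((-26/15) − (11/30)·(-14/13))/(29/100) = -60/13.

m = -1.0769, c = -4.6154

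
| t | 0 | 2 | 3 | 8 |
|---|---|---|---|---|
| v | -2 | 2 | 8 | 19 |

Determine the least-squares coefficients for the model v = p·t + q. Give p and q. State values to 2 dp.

Forming MᵀM = [[77, 13]; [13, 4]] and Mᵀv = [180, 27]ᵀ gives MᵀM·[p, q]ᵀ = Mᵀv.
Determinant 77·4 − 13² = 139.
p = (180·4 − 13·27)/139 = 369/139; q = (77·27 − 13·180)/139 = -261/139.

p = 2.65, q = -1.88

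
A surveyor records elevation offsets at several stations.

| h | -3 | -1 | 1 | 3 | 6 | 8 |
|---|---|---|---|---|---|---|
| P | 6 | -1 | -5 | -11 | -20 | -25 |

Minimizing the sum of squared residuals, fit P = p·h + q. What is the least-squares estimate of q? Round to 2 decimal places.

q = -2.81

The normal equations are: 120·p + 14·q = -375;  14·p + 6·q = -56.
(Σh·h = 120, Σh = 14, Σ1 = 6, Σh·P = -375, ΣP = -56.)
Δ = 120·6 − 14² = 524.
p = ((-375)·6 − 14·(-56))/524 = -733/262; q = (120·(-56) − 14·(-375))/524 = -735/262.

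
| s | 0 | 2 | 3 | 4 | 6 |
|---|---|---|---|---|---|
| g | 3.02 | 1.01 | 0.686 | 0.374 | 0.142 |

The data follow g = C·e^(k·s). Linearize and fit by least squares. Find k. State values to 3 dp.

k = -0.508

Let Y = ln g. Fitting Y = k·s + ln C by least squares:
Over the data: Σs = 15.0000, Σ(s)² = 65.0000, Σln g = -2.1971, Σs·ln g = -16.7563.
Normal system: [[65.0000, 15.0000]; [15.0000, 5]]·[k, ln C]ᵀ = [-16.7563, -2.1971]ᵀ.
Δ = 65.0000·5 − (15.0000)² = 100.0000; k = (-16.7563·5 − 15.0000·-2.1971)/100.0000 = -0.50825, ln C = (65.0000·-2.1971 − 15.0000·-16.7563)/100.0000 = 1.08533.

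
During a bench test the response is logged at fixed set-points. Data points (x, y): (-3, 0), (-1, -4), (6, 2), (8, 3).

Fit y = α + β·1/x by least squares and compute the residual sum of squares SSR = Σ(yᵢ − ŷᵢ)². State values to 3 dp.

SSR = 0.798

Forming AᵀA = [[4, -25/24]; [-25/24, 665/576]] and Aᵀy = [1, 113/24]ᵀ gives AᵀA·[α, β]ᵀ = Aᵀy.
Δ = 4·(665/576) − (-25/24)² = 2035/576.
α = (1·(665/576) − (-25/24)·(113/24))/(2035/576) = 698/407; β = (4·(113/24) − (-25/24)·1)/(2035/576) = 11448/2035.
Residuals: 326/2035, -182/2035, -1328/2035, 32/55; SSR = 1624/2035.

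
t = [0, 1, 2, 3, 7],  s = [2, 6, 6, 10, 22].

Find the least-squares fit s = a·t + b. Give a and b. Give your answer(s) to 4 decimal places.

a = 2.8219, b = 1.8630

Compute the Gram sums: Σt·t = 63, Σt = 13, Σ1 = 5.
Right-hand side: Σt·s = 202, Σs = 46.
AᵀA·[a, b]ᵀ = Aᵀs becomes [[63, 13]; [13, 5]]·[a, b]ᵀ = [202, 46]ᵀ.
Δ = 63·5 − 13² = 146.
a = (202·5 − 13·46)/146 = 206/73; b = (63·46 − 13·202)/146 = 136/73.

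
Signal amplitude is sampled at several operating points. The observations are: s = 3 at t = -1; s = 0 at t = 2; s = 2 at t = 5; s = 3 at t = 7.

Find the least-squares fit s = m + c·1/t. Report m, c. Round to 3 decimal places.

Setting ∂/∂m … = 0 gives: 4·m + (-11/70)·c = 8;  (-11/70)·m + (6421/4900)·c = -76/35.
Determinant 4·(6421/4900) − (-11/70)² = 25563/4900.
m = (8·(6421/4900) − (-11/70)·(-76/35))/(25563/4900) = 49696/25563; c = (4·(-76/35) − (-11/70)·8)/(25563/4900) = -36400/25563.

m = 1.944, c = -1.424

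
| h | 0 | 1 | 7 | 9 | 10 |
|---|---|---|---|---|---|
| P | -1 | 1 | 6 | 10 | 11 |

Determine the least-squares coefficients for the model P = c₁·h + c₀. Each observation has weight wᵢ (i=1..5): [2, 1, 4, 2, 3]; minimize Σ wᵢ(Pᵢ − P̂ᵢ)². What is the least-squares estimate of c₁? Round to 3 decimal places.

Compute the Gram sums: Σwᵢ·h·h = 659, Σwᵢ·h = 77, Σwᵢ·1 = 12.
For XᵀWP: Σwᵢ·h·P = 679, Σwᵢ·P = 76.
So XᵀWX·[c₁, c₀]ᵀ = XᵀWP: [[659, 77]; [77, 12]]·[c₁, c₀]ᵀ = [679, 76]ᵀ.
Eliminating c₀: 12·(row 1) − 77·(row 2) gives 1979·c₁ = 12·679 − 77·76 = 2296, so c₁ = 2296/1979.
Then c₀ = (76 − 77·(2296/1979))/12 = -2199/1979.

c₁ = 1.160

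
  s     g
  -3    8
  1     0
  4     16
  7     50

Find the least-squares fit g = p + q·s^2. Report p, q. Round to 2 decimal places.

p = -1.06, q = 1.04

Entries of MᵀM: Σ1 = 4, Σs^2 = 75, Σs^2·s^2 = 2739.
And Σg = 74, Σs^2·g = 2778.
Eliminating q: 2739·(row 1) − 75·(row 2) gives 5331·p = 2739·74 − 75·2778 = -5664, so p = -1888/1777.
Then q = (2778 − 75·(-1888/1777))/2739 = 1854/1777.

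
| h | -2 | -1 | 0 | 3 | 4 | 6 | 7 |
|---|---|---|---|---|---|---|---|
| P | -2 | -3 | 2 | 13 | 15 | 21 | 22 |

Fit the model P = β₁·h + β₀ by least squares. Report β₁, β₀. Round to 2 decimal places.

Forming MᵀM = [[115, 17]; [17, 7]] and MᵀP = [386, 68]ᵀ gives MᵀM·[β₁, β₀]ᵀ = MᵀP.
det = 115·7 − 17² = 516.
β₁ = (386·7 − 17·68)/516 = 773/258; β₀ = (115·68 − 17·386)/516 = 629/258.

β₁ = 3.00, β₀ = 2.44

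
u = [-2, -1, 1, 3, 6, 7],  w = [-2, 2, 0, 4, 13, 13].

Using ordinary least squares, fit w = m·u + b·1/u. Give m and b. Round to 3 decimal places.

m = 2.024, b = -3.232

Compute the Gram sums: Σu·u = 100, Σu·1/u = 6, Σ1/u·1/u = 2125/882.
Right-hand side: Σu·w = 183, Σ1/u·w = 61/14.
So MᵀM·[m, b]ᵀ = Mᵀw: [[100, 6]; [6, 2125/882]]·[m, b]ᵀ = [183, 61/14]ᵀ.
det = 100·(2125/882) − 6² = 90374/441.
m = (183·(2125/882) − 6·(61/14))/(90374/441) = 365817/180748; b = (100·(61/14) − 6·183)/(90374/441) = -146034/45187.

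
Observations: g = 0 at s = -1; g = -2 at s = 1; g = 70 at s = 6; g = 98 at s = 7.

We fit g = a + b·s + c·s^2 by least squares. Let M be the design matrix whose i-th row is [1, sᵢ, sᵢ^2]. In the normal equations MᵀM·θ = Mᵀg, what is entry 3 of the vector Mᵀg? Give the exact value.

Entry 3 ↔ basis s^2, so (Mᵀg)_{3} = Σᵢ (s^2)·gᵢ = (1)·(0) + (1)·(-2) + (36)·(70) + (49)·(98) = 7320.

7320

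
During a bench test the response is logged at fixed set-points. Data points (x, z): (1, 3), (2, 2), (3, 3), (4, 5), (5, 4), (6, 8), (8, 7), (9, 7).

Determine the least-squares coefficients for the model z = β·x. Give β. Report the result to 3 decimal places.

With design matrix A, AᵀA = [[236]] and Aᵀz = [223]ᵀ.
Hence β = 223 / 236 ≈ 0.944915.

β = 0.945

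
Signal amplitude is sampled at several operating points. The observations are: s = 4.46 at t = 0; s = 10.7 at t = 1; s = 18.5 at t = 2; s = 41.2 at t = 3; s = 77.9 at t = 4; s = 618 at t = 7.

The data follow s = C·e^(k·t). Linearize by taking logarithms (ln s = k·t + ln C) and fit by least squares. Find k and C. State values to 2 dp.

Let Y = ln s. Fitting Y = k·t + ln C by least squares:
Σt = 17.0000, Σ(t)² = 79.0000, Σln s = 21.2835, Σt·ln s = 81.7682.
Equations: 79.0000·k + 17.0000·ln C = 81.7682;  17.0000·k + 6·ln C = 21.2835.
Slope k = (n·Σt·ln s − Σt·Σln s)/(n·Σ(t)² − (Σt)²) = (6·81.7682 − 17.0000·21.2835)/185.0000 = 0.69616; ln C = (Σln s − k·Σt)/n = 1.57480, so C = exp(1.57480) = 4.82977.

k = 0.70, C = 4.83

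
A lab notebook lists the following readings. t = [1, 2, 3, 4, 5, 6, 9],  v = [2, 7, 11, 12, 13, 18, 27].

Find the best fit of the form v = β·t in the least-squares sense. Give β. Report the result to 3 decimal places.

β = 2.983

Forming MᵀM = [[172]] and Mᵀv = [513]ᵀ gives MᵀM·[β]ᵀ = Mᵀv.
Hence β = 513 / 172 ≈ 2.98256.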